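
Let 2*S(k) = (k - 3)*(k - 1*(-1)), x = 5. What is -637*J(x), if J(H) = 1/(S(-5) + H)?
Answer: -91/3 ≈ -30.333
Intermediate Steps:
S(k) = (1 + k)*(-3 + k)/2 (S(k) = ((k - 3)*(k - 1*(-1)))/2 = ((-3 + k)*(k + 1))/2 = ((-3 + k)*(1 + k))/2 = ((1 + k)*(-3 + k))/2 = (1 + k)*(-3 + k)/2)
J(H) = 1/(16 + H) (J(H) = 1/((-3/2 + (1/2)*(-5)**2 - 1*(-5)) + H) = 1/((-3/2 + (1/2)*25 + 5) + H) = 1/((-3/2 + 25/2 + 5) + H) = 1/(16 + H))
-637*J(x) = -637/(16 + 5) = -637/21 = -637*1/21 = -91/3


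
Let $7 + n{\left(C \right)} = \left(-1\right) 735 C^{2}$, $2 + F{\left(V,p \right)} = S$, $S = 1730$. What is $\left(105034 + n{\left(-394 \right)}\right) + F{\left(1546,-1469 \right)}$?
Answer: $-113991705$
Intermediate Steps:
$F{\left(V,p \right)} = 1728$ ($F{\left(V,p \right)} = -2 + 1730 = 1728$)
$n{\left(C \right)} = -7 - 735 C^{2}$ ($n{\left(C \right)} = -7 + \left(-1\right) 735 C^{2} = -7 - 735 C^{2}$)
$\left(105034 + n{\left(-394 \right)}\right) + F{\left(1546,-1469 \right)} = \left(105034 - \left(7 + 735 \left(-394\right)^{2}\right)\right) + 1728 = \left(105034 - 114098467\right) + 1728 = -113993433 + 1728 = -113991705$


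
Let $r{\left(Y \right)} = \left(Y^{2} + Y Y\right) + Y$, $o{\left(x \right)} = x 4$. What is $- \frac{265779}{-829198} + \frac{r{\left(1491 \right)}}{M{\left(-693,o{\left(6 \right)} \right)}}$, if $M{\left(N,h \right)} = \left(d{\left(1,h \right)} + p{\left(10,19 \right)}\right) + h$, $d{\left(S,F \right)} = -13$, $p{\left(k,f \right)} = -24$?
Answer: $- \frac{3687981517167}{10779574} \approx -3.4213 \cdot 10^{5}$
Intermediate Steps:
$o{\left(x \right)} = 4 x$
$r{\left(Y \right)} = Y + 2 Y^{2}$ ($r{\left(Y \right)} = \left(Y^{2} + Y^{2}\right) + Y = 2 Y^{2} + Y = Y + 2 Y^{2}$)
$M{\left(N,h \right)} = -37 + h$ ($M{\left(N,h \right)} = \left(-13 - 24\right) + h = -37 + h$)
$- \frac{265779}{-829198} + \frac{r{\left(1491 \right)}}{M{\left(-693,o{\left(6 \right)} \right)}} = - \frac{265779}{-829198} + \frac{1491 \left(1 + 2 \cdot 1491\right)}{-37 + 4 \cdot 6} = \left(-265779\right) \left(- \frac{1}{829198}\right) + \frac{1491 \left(1 + 2982\right)}{-37 + 24} = \frac{265779}{829198} + \frac{1491 \cdot 2983}{-13} = \frac{265779}{829198} + 4447653 \left(- \frac{1}{13}\right) = \frac{265779}{829198} - \frac{4447653}{13} = - \frac{3687981517167}{10779574}$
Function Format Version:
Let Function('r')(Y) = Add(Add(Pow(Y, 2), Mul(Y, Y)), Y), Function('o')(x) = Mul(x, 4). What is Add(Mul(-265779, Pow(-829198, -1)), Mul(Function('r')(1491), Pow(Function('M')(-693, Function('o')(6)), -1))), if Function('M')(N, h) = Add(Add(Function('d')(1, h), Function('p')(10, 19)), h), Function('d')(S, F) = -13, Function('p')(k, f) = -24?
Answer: Rational(-3687981517167, 10779574) ≈ -3.4213e+5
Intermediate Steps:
Function('o')(x) = Mul(4, x)
Function('r')(Y) = Add(Y, Mul(2, Pow(Y, 2))) (Function('r')(Y) = Add(Add(Pow(Y, 2), Pow(Y, 2)), Y) = Add(Mul(2, Pow(Y, 2)), Y) = Add(Y, Mul(2, Pow(Y, 2))))
Function('M')(N, h) = Add(-37, h) (Function('M')(N, h) = Add(Add(-13, -24), h) = Add(-37, h))
Add(Mul(-265779, Pow(-829198, -1)), Mul(Function('r')(1491), Pow(Function('M')(-693, Function('o')(6)), -1))) = Add(Mul(-265779, Pow(-829198, -1)), Mul(Mul(1491, Add(1, Mul(2, 1491))), Pow(Add(-37, Mul(4, 6)), -1))) = Add(Mul(-265779, Rational(-1, 829198)), Mul(Mul(1491, Add(1, 2982)), Pow(Add(-37, 24), -1))) = Add(Rational(265779, 829198), Mul(Mul(1491, 2983), Pow(-13, -1))) = Add(Rational(265779, 829198), Mul(4447653, Rational(-1, 13))) = Add(Rational(265779, 829198), Rational(-4447653, 13)) = Rational(-3687981517167, 10779574)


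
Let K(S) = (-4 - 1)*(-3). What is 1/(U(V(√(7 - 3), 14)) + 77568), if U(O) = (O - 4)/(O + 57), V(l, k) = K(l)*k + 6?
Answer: 273/21176276 ≈ 1.2892e-5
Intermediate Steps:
K(S) = 15 (K(S) = -5*(-3) = 15)
V(l, k) = 6 + 15*k (V(l, k) = 15*k + 6 = 6 + 15*k)
U(O) = (-4 + O)/(57 + O)
1/(U(V(√(7 - 3), 14)) + 77568) = 1/((-4 + (6 + 15*14))/(57 + (6 + 15*14)) + 77568) = 1/((-4 + (6 + 210))/(57 + (6 + 210)) + 77568) = 1/((-4 + 216)/(57 + 216) + 77568) = 1/(212/273 + 77568) = 1/(21176276/273) = 273/21176276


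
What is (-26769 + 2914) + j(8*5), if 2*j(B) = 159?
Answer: -47551/2 ≈ -23776.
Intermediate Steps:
j(B) = 159/2 (j(B) = (½)*159 = 159/2)
(-26769 + 2914) + j(8*5) = (-26769 + 2914) + 159/2 = -23855 + 159/2 = -47551/2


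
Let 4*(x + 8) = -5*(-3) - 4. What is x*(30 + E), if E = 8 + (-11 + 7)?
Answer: -357/2 ≈ -178.50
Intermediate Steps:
E = 4 (E = 8 - 4 = 4)
x = -21/4 (x = -8 + (-5*(-3) - 4)/4 = -8 + (15 - 4)/4 = -8 + (¼)*11 = -8 + 11/4 = -21/4 ≈ -5.2500)
x*(30 + E) = -21*(30 + 4)/4 = -21/4*34 = -357/2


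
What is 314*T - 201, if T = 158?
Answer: 49411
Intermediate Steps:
314*T - 201 = 314*158 - 201 = 49612 - 201 = 49411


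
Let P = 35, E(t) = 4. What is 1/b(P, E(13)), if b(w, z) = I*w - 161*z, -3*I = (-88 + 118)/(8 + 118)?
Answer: -9/5821 ≈ -0.0015461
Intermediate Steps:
I = -5/63 (I = -(-88 + 118)/(3*(8 + 118)) = -10/126 = -⅓*5/21 = -5/63 ≈ -0.079365)
b(w, z) = -161*z - 5*w/63 (b(w, z) = -5*w/63 - 161*z = -161*z - 5*w/63)
1/b(P, E(13)) = 1/(-161*4 - 5/63*35) = 1/(-644 - 25/9) = 1/(-5821/9) = -9/5821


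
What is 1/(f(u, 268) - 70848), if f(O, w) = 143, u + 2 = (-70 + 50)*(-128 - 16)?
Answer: -1/70705 ≈ -1.4143e-5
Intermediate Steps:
u = 2878 (u = -2 + (-70 + 50)*(-128 - 16) = -2 - 20*(-144) = -2 + 2880 = 2878)
1/(f(u, 268) - 70848) = 1/(143 - 70848) = 1/(-70705) = -1/70705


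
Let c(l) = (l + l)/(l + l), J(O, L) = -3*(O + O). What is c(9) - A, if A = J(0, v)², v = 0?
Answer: 1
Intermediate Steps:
J(O, L) = -6*O
c(l) = 1 (c(l) = (2*l)/((2*l)) = (2*l)*(1/(2*l)) = 1)
A = 0 (A = (-6*0)² = 0² = 0)
c(9) - A = 1 - 1*0 = 1 + 0 = 1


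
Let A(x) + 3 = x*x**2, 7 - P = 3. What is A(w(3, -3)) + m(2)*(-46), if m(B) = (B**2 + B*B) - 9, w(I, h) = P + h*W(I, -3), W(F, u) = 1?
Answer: 44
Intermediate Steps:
P = 4 (P = 7 - 1*3 = 7 - 3 = 4)
w(I, h) = 4 + h (w(I, h) = 4 + h*1 = 4 + h)
A(x) = -3 + x**3 (A(x) = -3 + x*x**2 = -3 + x**3)
m(B) = -9 + 2*B**2 (m(B) = (B**2 + B**2) - 9 = 2*B**2 - 9 = -9 + 2*B**2)
A(w(3, -3)) + m(2)*(-46) = (-3 + (4 - 3)**3) + (-9 + 2*2**2)*(-46) = (-3 + 1**3) + (-9 + 2*4)*(-46) = (-3 + 1) + (-9 + 8)*(-46) = -2 - 1*(-46) = -2 + 46 = 44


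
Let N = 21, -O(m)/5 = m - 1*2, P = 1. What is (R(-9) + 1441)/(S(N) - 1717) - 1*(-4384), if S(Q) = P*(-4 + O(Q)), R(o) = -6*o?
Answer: 7959849/1816 ≈ 4383.2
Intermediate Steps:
O(m) = 10 - 5*m (O(m) = -5*(m - 1*2) = -5*(m - 2) = -5*(-2 + m) = 10 - 5*m)
S(Q) = 6 - 5*Q (S(Q) = 1*(-4 + (10 - 5*Q)) = 1*(6 - 5*Q) = 6 - 5*Q)
(R(-9) + 1441)/(S(N) - 1717) - 1*(-4384) = (-6*(-9) + 1441)/((6 - 5*21) - 1717) - 1*(-4384) = (54 + 1441)/((6 - 105) - 1717) + 4384 = 1495/(-99 - 1717) + 4384 = 1495/(-1816) + 4384 = 1495*(-1/1816) + 4384 = -1495/1816 + 4384 = 7959849/1816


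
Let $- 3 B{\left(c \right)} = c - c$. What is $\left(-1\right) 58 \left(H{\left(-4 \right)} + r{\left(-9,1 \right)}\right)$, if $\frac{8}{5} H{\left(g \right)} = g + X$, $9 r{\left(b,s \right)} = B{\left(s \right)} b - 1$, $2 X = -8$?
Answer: $\frac{2668}{9} \approx 296.44$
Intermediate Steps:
$X = -4$ ($X = \frac{1}{2} \left(-8\right) = -4$)
$B{\left(c \right)} = 0$ ($B{\left(c \right)} = - \frac{c - c}{3} = \left(- \frac{1}{3}\right) 0 = 0$)
$r{\left(b,s \right)} = - \frac{1}{9}$ ($r{\left(b,s \right)} = \frac{0 b - 1}{9} = \frac{0 - 1}{9} = \frac{1}{9} \left(-1\right) = - \frac{1}{9}$)
$H{\left(g \right)} = - \frac{5}{2} + \frac{5 g}{8}$ ($H{\left(g \right)} = \frac{5 \left(g - 4\right)}{8} = \frac{5 \left(-4 + g\right)}{8} = - \frac{5}{2} + \frac{5 g}{8}$)
$\left(-1\right) 58 \left(H{\left(-4 \right)} + r{\left(-9,1 \right)}\right) = \left(-1\right) 58 \left(\left(- \frac{5}{2} + \frac{5}{8} \left(-4\right)\right) - \frac{1}{9}\right) = - 58 \left(\left(- \frac{5}{2} - \frac{5}{2}\right) - \frac{1}{9}\right) = - 58 \left(-5 - \frac{1}{9}\right) = \left(-58\right) \left(- \frac{46}{9}\right) = \frac{2668}{9}$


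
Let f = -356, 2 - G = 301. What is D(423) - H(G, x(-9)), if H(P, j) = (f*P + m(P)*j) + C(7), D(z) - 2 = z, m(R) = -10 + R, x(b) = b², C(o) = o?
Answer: -80997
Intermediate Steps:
G = -299 (G = 2 - 1*301 = 2 - 301 = -299)
D(z) = 2 + z
H(P, j) = 7 - 356*P + j*(-10 + P) (H(P, j) = (-356*P + (-10 + P)*j) + 7 = (-356*P + j*(-10 + P)) + 7 = 7 - 356*P + j*(-10 + P))
D(423) - H(G, x(-9)) = (2 + 423) - (7 - 356*(-299) + (-9)²*(-10 - 299)) = 425 - (7 + 106444 + 81*(-309)) = 425 - (7 + 106444 - 25029) = 425 - 1*81422 = 425 - 81422 = -80997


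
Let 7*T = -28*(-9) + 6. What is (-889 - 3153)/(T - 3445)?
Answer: 28294/23857 ≈ 1.1860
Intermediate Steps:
T = 258/7 (T = (-28*(-9) + 6)/7 = (252 + 6)/7 = (⅐)*258 = 258/7 ≈ 36.857)
(-889 - 3153)/(T - 3445) = (-889 - 3153)/(258/7 - 3445) = -4042/(-23857/7) = -4042*(-7/23857) = 28294/23857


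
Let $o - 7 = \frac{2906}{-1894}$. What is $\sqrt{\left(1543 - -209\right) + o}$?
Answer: $\frac{8 \sqrt{24626735}}{947} \approx 41.922$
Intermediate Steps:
$o = \frac{5176}{947}$ ($o = 7 + \frac{2906}{-1894} = 7 + 2906 \left(- \frac{1}{1894}\right) = 7 - \frac{1453}{947} = \frac{5176}{947} \approx 5.4657$)
$\sqrt{\left(1543 - -209\right) + o} = \sqrt{\left(1543 - -209\right) + \frac{5176}{947}} = \sqrt{\left(1543 + 209\right) + \frac{5176}{947}} = \sqrt{1752 + \frac{5176}{947}} = \sqrt{\frac{1664320}{947}} = \frac{8 \sqrt{24626735}}{947}$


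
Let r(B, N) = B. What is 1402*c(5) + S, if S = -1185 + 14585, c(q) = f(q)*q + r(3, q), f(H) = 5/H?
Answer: 24616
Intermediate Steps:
c(q) = 8 (c(q) = (5/q)*q + 3 = 5 + 3 = 8)
S = 13400
1402*c(5) + S = 1402*8 + 13400 = 11216 + 13400 = 24616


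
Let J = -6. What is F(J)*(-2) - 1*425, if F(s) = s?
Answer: -413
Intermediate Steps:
F(J)*(-2) - 1*425 = -6*(-2) - 1*425 = 12 - 425 = -413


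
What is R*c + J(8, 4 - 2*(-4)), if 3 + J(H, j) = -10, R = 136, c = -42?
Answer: -5725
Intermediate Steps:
J(H, j) = -13 (J(H, j) = -3 - 10 = -13)
R*c + J(8, 4 - 2*(-4)) = 136*(-42) - 13 = -5712 - 13 = -5725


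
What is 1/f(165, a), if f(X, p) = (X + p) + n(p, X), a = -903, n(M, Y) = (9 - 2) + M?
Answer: -1/1634 ≈ -0.00061200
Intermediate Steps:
n(M, Y) = 7 + M
f(X, p) = 7 + X + 2*p (f(X, p) = (X + p) + (7 + p) = 7 + X + 2*p)
1/f(165, a) = 1/(7 + 165 + 2*(-903)) = 1/(7 + 165 - 1806) = 1/(-1634) = -1/1634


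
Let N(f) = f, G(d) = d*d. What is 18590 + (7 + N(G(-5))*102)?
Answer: 21147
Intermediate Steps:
G(d) = d**2
18590 + (7 + N(G(-5))*102) = 18590 + (7 + (-5)**2*102) = 18590 + (7 + 25*102) = 18590 + (7 + 2550) = 18590 + 2557 = 21147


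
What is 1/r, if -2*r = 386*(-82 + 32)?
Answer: 1/9650 ≈ 0.00010363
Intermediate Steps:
r = 9650 (r = -193*(-82 + 32) = -193*(-50) = -½*(-19300) = 9650)
1/r = 1/9650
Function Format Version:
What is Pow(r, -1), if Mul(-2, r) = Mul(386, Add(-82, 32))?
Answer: Rational(1, 9650) ≈ 0.00010363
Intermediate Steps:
r = 9650 (r = Mul(Rational(-1, 2), Mul(386, Add(-82, 32))) = Mul(Rational(-1, 2), Mul(386, -50)) = Mul(Rational(-1, 2), -19300) = 9650)
Pow(r, -1) = Pow(9650, -1) = Rational(1, 9650)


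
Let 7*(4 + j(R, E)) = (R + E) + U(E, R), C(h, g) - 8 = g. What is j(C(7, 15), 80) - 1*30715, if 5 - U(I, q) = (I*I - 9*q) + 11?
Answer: -221129/7 ≈ -31590.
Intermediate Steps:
U(I, q) = -6 - I² + 9*q (U(I, q) = 5 - ((I*I - 9*q) + 11) = 5 - ((I² - 9*q) + 11) = 5 - (11 + I² - 9*q) = 5 + (-11 - I² + 9*q) = -6 - I² + 9*q)
C(h, g) = 8 + g
j(R, E) = -34/7 - E²/7 + E/7 + 10*R/7 (j(R, E) = -4 + ((R + E) + (-6 - E² + 9*R))/7 = -4 + ((E + R) + (-6 - E² + 9*R))/7 = -4 + (-6 + E - E² + 10*R)/7 = -4 + (-6/7 - E²/7 + E/7 + 10*R/7) = -34/7 - E²/7 + E/7 + 10*R/7)
j(C(7, 15), 80) - 1*30715 = (-34/7 - ⅐*80² + (⅐)*80 + 10*(8 + 15)/7) - 1*30715 = (-34/7 - ⅐*6400 + 80/7 + (10/7)*23) - 30715 = (-34/7 - 6400/7 + 80/7 + 230/7) - 30715 = -6124/7 - 30715 = -221129/7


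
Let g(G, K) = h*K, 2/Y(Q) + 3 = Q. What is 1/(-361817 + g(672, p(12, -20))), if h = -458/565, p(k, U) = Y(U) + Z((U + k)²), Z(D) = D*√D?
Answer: -12995/4707204407 ≈ -2.7607e-6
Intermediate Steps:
Y(Q) = 2/(-3 + Q)
Z(D) = D^(3/2)
p(k, U) = ((U + k)²)^(3/2) + 2/(-3 + U) (p(k, U) = 2/(-3 + U) + ((U + k)²)^(3/2) = ((U + k)²)^(3/2) + 2/(-3 + U))
h = -458/565 (h = -458*1/565 = -458/565 ≈ -0.81062)
g(G, K) = -458*K/565
1/(-361817 + g(672, p(12, -20))) = 1/(-361817 - 458*(2 + ((-20 + 12)²)^(3/2)*(-3 - 20))/(565*(-3 - 20))) = 1/(-361817 - 458*(2 + ((-8)²)^(3/2)*(-23))/(565*(-23))) = 1/(-361817 - (-458)*(2 + 64^(3/2)*(-23))/12995) = 1/(-361817 - (-458)*(2 + 512*(-23))/12995) = 1/(-361817 - (-458)*(2 - 11776)/12995) = 1/(-361817 - (-458)*(-11774)/12995) = 1/(-361817 - 458/565*11774/23) = 1/(-361817 - 5392492/12995) = 1/(-4707204407/12995) = -12995/4707204407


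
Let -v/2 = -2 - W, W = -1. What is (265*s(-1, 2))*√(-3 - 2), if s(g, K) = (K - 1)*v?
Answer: 530*I*√5 ≈ 1185.1*I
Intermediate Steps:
v = 2 (v = -2*(-2 - 1*(-1)) = -2*(-2 + 1) = -2*(-1) = 2)
s(g, K) = -2 + 2*K (s(g, K) = (K - 1)*2 = (-1 + K)*2 = -2 + 2*K)
(265*s(-1, 2))*√(-3 - 2) = (265*(-2 + 2*2))*√(-3 - 2) = (265*(-2 + 4))*√(-5) = (265*2)*(I*√5) = 530*(I*√5) = 530*I*√5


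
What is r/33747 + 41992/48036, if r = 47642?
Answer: 44114704/19298463 ≈ 2.2859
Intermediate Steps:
r/33747 + 41992/48036 = 47642/33747 + 41992/48036 = 47642*(1/33747) + 41992*(1/48036) = 6806/4821 + 10498/12009 = 44114704/19298463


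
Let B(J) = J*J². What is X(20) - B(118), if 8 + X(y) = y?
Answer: -1643020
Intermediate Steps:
X(y) = -8 + y
B(J) = J³
X(20) - B(118) = (-8 + 20) - 1*118³ = 12 - 1*1643032 = 12 - 1643032 = -1643020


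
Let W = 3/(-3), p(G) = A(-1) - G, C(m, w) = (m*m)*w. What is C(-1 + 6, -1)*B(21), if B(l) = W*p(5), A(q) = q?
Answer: -150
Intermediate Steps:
C(m, w) = w*m² (C(m, w) = m²*w = w*m²)
p(G) = -1 - G
W = -1 (W = 3*(-⅓) = -1)
B(l) = 6 (B(l) = -(-1 - 1*5) = -(-1 - 5) = -1*(-6) = 6)
C(-1 + 6, -1)*B(21) = -(-1 + 6)²*6 = -1*5²*6 = -1*25*6 = -25*6 = -150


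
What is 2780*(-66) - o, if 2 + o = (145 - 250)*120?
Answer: -170878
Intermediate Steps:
o = -12602 (o = -2 + (145 - 250)*120 = -2 - 105*120 = -2 - 12600 = -12602)
2780*(-66) - o = 2780*(-66) - 1*(-12602) = -183480 + 12602 = -170878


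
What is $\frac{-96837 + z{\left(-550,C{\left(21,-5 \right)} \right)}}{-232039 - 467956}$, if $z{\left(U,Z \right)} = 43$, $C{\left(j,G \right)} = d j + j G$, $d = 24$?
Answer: $\frac{96794}{699995} \approx 0.13828$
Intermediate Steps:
$C{\left(j,G \right)} = 24 j + G j$ ($C{\left(j,G \right)} = 24 j + j G = 24 j + G j$)
$\frac{-96837 + z{\left(-550,C{\left(21,-5 \right)} \right)}}{-232039 - 467956} = \frac{-96837 + 43}{-232039 - 467956} = - \frac{96794}{-699995} = \left(-96794\right) \left(- \frac{1}{699995}\right) = \frac{96794}{699995}$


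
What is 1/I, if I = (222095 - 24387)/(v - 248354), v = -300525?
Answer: -548879/197708 ≈ -2.7762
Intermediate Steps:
I = -197708/548879 (I = (222095 - 24387)/(-300525 - 248354) = 197708/(-548879) = 197708*(-1/548879) = -197708/548879 ≈ -0.36020)
1/I = 1/(-197708/548879) = -548879/197708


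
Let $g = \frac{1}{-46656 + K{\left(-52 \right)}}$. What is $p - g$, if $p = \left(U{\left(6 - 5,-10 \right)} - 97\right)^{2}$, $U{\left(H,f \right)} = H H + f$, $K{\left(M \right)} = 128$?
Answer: $\frac{522788609}{46528} \approx 11236.0$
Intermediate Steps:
$U{\left(H,f \right)} = f + H^{2}$ ($U{\left(H,f \right)} = H^{2} + f = f + H^{2}$)
$p = 11236$ ($p = \left(\left(-10 + \left(6 - 5\right)^{2}\right) - 97\right)^{2} = \left(\left(-10 + 1^{2}\right) - 97\right)^{2} = \left(\left(-10 + 1\right) - 97\right)^{2} = \left(-9 - 97\right)^{2} = \left(-106\right)^{2} = 11236$)
$g = - \frac{1}{46528}$ ($g = \frac{1}{-46656 + 128} = \frac{1}{-46528} = - \frac{1}{46528} \approx -2.1492 \cdot 10^{-5}$)
$p - g = 11236 - - \frac{1}{46528} = 11236 + \frac{1}{46528} = \frac{522788609}{46528}$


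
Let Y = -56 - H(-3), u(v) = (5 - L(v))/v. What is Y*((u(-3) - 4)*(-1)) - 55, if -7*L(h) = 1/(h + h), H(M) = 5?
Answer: -50423/126 ≈ -400.18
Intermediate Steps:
L(h) = -1/(14*h) (L(h) = -1/(7*(h + h)) = -1/(2*h)/7 = -1/(14*h))
u(v) = (5 + 1/(14*v))/v (u(v) = (5 - (-1)/(14*v))/v = (5 + 1/(14*v))/v)
Y = -61 (Y = -56 - 1*5 = -56 - 5 = -61)
Y*((u(-3) - 4)*(-1)) - 55 = -61*((1/14)*(1 + 70*(-3))/(-3)² - 4)*(-1) - 55 = -61*((1/14)*(⅑)*(1 - 210) - 4)*(-1) - 55 = -61*((1/14)*(⅑)*(-209) - 4)*(-1) - 55 = -61*(-209/126 - 4)*(-1) - 55 = -(-43493)*(-1)/126 - 55 = -61*713/126 - 55 = -43493/126 - 55 = -50423/126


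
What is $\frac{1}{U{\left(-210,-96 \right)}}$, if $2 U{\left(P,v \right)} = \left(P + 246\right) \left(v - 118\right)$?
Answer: $- \frac{1}{3852} \approx -0.00025961$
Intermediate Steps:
$U{\left(P,v \right)} = \frac{\left(-118 + v\right) \left(246 + P\right)}{2}$ ($U{\left(P,v \right)} = \frac{\left(P + 246\right) \left(v - 118\right)}{2} = \frac{\left(246 + P\right) \left(-118 + v\right)}{2} = \frac{\left(-118 + v\right) \left(246 + P\right)}{2}$)
$\frac{1}{U{\left(-210,-96 \right)}} = \frac{1}{-14514 - -12390 + 123 \left(-96\right) + \frac{1}{2} \left(-210\right) \left(-96\right)} = \frac{1}{-14514 + 12390 - 11808 + 10080} = \frac{1}{-3852} = - \frac{1}{3852}$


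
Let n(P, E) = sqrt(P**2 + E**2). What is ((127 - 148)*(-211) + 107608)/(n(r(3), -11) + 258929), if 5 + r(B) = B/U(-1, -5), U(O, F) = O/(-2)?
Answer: 29010146231/67044226919 - 112039*sqrt(122)/67044226919 ≈ 0.43268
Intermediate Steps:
U(O, F) = -O/2 (U(O, F) = O*(-1/2) = -O/2)
r(B) = -5 + 2*B (r(B) = -5 + B/((-1/2*(-1))) = -5 + B/(1/2) = -5 + B*2 = -5 + 2*B)
n(P, E) = sqrt(E**2 + P**2)
((127 - 148)*(-211) + 107608)/(n(r(3), -11) + 258929) = ((127 - 148)*(-211) + 107608)/(sqrt((-11)**2 + (-5 + 2*3)**2) + 258929) = (-21*(-211) + 107608)/(sqrt(121 + (-5 + 6)**2) + 258929) = (4431 + 107608)/(sqrt(121 + 1**2) + 258929) = 112039/(sqrt(121 + 1) + 258929) = 112039/(sqrt(122) + 258929) = 112039/(258929 + sqrt(122))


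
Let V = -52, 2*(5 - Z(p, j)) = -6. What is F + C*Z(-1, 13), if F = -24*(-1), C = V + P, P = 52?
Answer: 24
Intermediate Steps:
Z(p, j) = 8 (Z(p, j) = 5 - ½*(-6) = 5 + 3 = 8)
C = 0 (C = -52 + 52 = 0)
F = 24
F + C*Z(-1, 13) = 24 + 0*8 = 24 + 0 = 24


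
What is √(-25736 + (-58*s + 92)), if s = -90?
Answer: 2*I*√5106 ≈ 142.91*I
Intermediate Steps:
√(-25736 + (-58*s + 92)) = √(-25736 + (-58*(-90) + 92)) = √(-25736 + (5220 + 92)) = √(-25736 + 5312) = √(-20424) = 2*I*√5106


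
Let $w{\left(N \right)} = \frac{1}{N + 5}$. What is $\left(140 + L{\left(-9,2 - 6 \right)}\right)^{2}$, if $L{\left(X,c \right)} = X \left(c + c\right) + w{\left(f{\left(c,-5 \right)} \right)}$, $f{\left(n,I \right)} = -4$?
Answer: $45369$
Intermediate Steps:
$w{\left(N \right)} = \frac{1}{5 + N}$
$L{\left(X,c \right)} = 1 + 2 X c$ ($L{\left(X,c \right)} = X \left(c + c\right) + \frac{1}{5 - 4} = X 2 c + 1^{-1} = 2 X c + 1 = 1 + 2 X c$)
$\left(140 + L{\left(-9,2 - 6 \right)}\right)^{2} = \left(140 + \left(1 + 2 \left(-9\right) \left(2 - 6\right)\right)\right)^{2} = \left(140 + \left(1 + 2 \left(-9\right) \left(-4\right)\right)\right)^{2} = \left(140 + \left(1 + 72\right)\right)^{2} = \left(140 + 73\right)^{2} = 213^{2} = 45369$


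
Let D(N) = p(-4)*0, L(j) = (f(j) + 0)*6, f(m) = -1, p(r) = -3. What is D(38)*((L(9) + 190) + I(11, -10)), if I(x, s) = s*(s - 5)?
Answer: 0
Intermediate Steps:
I(x, s) = s*(-5 + s)
L(j) = -6 (L(j) = (-1 + 0)*6 = -1*6 = -6)
D(N) = 0 (D(N) = -3*0 = 0)
D(38)*((L(9) + 190) + I(11, -10)) = 0*((-6 + 190) - 10*(-5 - 10)) = 0*(184 - 10*(-15)) = 0*(184 + 150) = 0*334 = 0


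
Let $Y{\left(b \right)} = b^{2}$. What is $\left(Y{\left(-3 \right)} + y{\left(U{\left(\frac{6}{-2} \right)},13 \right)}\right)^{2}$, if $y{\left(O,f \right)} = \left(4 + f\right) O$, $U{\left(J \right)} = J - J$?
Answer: $81$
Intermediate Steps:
$U{\left(J \right)} = 0$
$y{\left(O,f \right)} = O \left(4 + f\right)$
$\left(Y{\left(-3 \right)} + y{\left(U{\left(\frac{6}{-2} \right)},13 \right)}\right)^{2} = \left(\left(-3\right)^{2} + 0 \left(4 + 13\right)\right)^{2} = \left(9 + 0 \cdot 17\right)^{2} = \left(9 + 0\right)^{2} = 9^{2} = 81$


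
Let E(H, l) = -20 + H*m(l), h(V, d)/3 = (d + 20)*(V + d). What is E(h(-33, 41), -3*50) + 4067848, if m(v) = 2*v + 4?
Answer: 3634484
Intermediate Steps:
m(v) = 4 + 2*v
h(V, d) = 3*(20 + d)*(V + d) (h(V, d) = 3*((d + 20)*(V + d)) = 3*((20 + d)*(V + d)) = 3*(20 + d)*(V + d))
E(H, l) = -20 + H*(4 + 2*l)
E(h(-33, 41), -3*50) + 4067848 = (-20 + 2*(3*41² + 60*(-33) + 60*41 + 3*(-33)*41)*(2 - 3*50)) + 4067848 = (-20 + 2*(3*1681 - 1980 + 2460 - 4059)*(2 - 150)) + 4067848 = (-20 + 2*(5043 - 1980 + 2460 - 4059)*(-148)) + 4067848 = (-20 + 2*1464*(-148)) + 4067848 = (-20 - 433344) + 4067848 = -433364 + 4067848 = 3634484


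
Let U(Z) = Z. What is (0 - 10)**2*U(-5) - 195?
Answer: -695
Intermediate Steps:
(0 - 10)**2*U(-5) - 195 = (0 - 10)**2*(-5) - 195 = (-10)**2*(-5) - 195 = 100*(-5) - 195 = -500 - 195 = -695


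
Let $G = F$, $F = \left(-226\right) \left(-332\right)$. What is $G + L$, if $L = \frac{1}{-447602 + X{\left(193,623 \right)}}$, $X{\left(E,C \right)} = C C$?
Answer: $\frac{4462378135}{59473} \approx 75032.0$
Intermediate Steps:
$X{\left(E,C \right)} = C^{2}$
$F = 75032$
$L = - \frac{1}{59473}$ ($L = \frac{1}{-447602 + 623^{2}} = \frac{1}{-447602 + 388129} = \frac{1}{-59473} = - \frac{1}{59473} \approx -1.6814 \cdot 10^{-5}$)
$G = 75032$
$G + L = 75032 - \frac{1}{59473} = \frac{4462378135}{59473}$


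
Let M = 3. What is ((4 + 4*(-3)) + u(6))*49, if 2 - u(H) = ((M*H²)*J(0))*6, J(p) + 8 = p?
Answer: 253722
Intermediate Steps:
J(p) = -8 + p
u(H) = 2 + 144*H² (u(H) = 2 - (3*H²)*(-8 + 0)*6 = 2 - (3*H²)*(-8)*6 = 2 - (-24*H²)*6 = 2 - (-144)*H² = 2 + 144*H²)
((4 + 4*(-3)) + u(6))*49 = ((4 + 4*(-3)) + (2 + 144*6²))*49 = ((4 - 12) + (2 + 144*36))*49 = (-8 + (2 + 5184))*49 = (-8 + 5186)*49 = 5178*49 = 253722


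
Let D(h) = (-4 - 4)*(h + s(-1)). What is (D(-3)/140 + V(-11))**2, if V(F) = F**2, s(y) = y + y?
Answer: 720801/49 ≈ 14710.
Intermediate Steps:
s(y) = 2*y
D(h) = 16 - 8*h (D(h) = (-4 - 4)*(h + 2*(-1)) = -8*(h - 2) = -8*(-2 + h) = 16 - 8*h)
(D(-3)/140 + V(-11))**2 = ((16 - 8*(-3))/140 + (-11)**2)**2 = ((16 + 24)*(1/140) + 121)**2 = (40*(1/140) + 121)**2 = (2/7 + 121)**2 = (849/7)**2 = 720801/49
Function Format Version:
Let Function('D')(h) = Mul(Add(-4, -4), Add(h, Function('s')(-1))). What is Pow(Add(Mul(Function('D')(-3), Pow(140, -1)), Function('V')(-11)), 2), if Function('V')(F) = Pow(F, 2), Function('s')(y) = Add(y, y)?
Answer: Rational(720801, 49) ≈ 14710.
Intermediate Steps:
Function('s')(y) = Mul(2, y)
Function('D')(h) = Add(16, Mul(-8, h)) (Function('D')(h) = Mul(Add(-4, -4), Add(h, Mul(2, -1))) = Mul(-8, Add(h, -2)) = Mul(-8, Add(-2, h)) = Add(16, Mul(-8, h)))
Pow(Add(Mul(Function('D')(-3), Pow(140, -1)), Function('V')(-11)), 2) = Pow(Add(Mul(Add(16, Mul(-8, -3)), Pow(140, -1)), Pow(-11, 2)), 2) = Pow(Add(Mul(Add(16, 24), Rational(1, 140)), 121), 2) = Pow(Add(Mul(40, Rational(1, 140)), 121), 2) = Pow(Add(Rational(2, 7), 121), 2) = Pow(Rational(849, 7), 2) = Rational(720801, 49)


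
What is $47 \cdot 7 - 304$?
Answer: $25$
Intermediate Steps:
$47 \cdot 7 - 304 = 329 - 304 = 25$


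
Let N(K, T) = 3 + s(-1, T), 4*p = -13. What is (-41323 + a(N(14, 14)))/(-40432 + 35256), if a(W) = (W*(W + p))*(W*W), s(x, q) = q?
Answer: -104923/20704 ≈ -5.0678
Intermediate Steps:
p = -13/4 (p = (1/4)*(-13) = -13/4 ≈ -3.2500)
N(K, T) = 3 + T
a(W) = W**3*(-13/4 + W) (a(W) = (W*(W - 13/4))*(W*W) = (W*(-13/4 + W))*W**2 = W**3*(-13/4 + W))
(-41323 + a(N(14, 14)))/(-40432 + 35256) = (-41323 + (3 + 14)**3*(-13/4 + (3 + 14)))/(-40432 + 35256) = (-41323 + 17**3*(-13/4 + 17))/(-5176) = (-41323 + 4913*(55/4))*(-1/5176) = (-41323 + 270215/4)*(-1/5176) = (104923/4)*(-1/5176) = -104923/20704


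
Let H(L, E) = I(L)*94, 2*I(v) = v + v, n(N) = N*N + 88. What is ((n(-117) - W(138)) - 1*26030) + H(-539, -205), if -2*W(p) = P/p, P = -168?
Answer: -1447151/23 ≈ -62920.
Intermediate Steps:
n(N) = 88 + N² (n(N) = N² + 88 = 88 + N²)
W(p) = 84/p (W(p) = -(-84)/p = 84/p)
I(v) = v (I(v) = (v + v)/2 = (2*v)/2 = v)
H(L, E) = 94*L (H(L, E) = L*94 = 94*L)
((n(-117) - W(138)) - 1*26030) + H(-539, -205) = (((88 + (-117)²) - 84/138) - 1*26030) + 94*(-539) = (((88 + 13689) - 84/138) - 26030) - 50666 = ((13777 - 1*14/23) - 26030) - 50666 = ((13777 - 14/23) - 26030) - 50666 = (316857/23 - 26030) - 50666 = -281833/23 - 50666 = -1447151/23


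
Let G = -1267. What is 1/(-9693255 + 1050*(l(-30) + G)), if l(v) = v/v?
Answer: -1/11022555 ≈ -9.0723e-8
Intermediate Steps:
l(v) = 1
1/(-9693255 + 1050*(l(-30) + G)) = 1/(-9693255 + 1050*(1 - 1267)) = 1/(-9693255 + 1050*(-1266)) = 1/(-9693255 - 1329300) = 1/(-11022555) = -1/11022555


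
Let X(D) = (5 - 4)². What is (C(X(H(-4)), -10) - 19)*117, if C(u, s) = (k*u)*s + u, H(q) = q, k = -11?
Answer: 10764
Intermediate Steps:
X(D) = 1 (X(D) = 1² = 1)
C(u, s) = u - 11*s*u (C(u, s) = (-11*u)*s + u = -11*s*u + u = u - 11*s*u)
(C(X(H(-4)), -10) - 19)*117 = (1*(1 - 11*(-10)) - 19)*117 = (1*(1 + 110) - 19)*117 = (1*111 - 19)*117 = (111 - 19)*117 = 92*117 = 10764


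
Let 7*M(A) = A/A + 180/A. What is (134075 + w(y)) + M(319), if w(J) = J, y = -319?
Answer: 298677647/2233 ≈ 1.3376e+5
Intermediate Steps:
M(A) = 1/7 + 180/(7*A) (M(A) = (A/A + 180/A)/7 = (1 + 180/A)/7 = 1/7 + 180/(7*A))
(134075 + w(y)) + M(319) = (134075 - 319) + (1/7)*(180 + 319)/319 = 133756 + (1/7)*(1/319)*499 = 133756 + 499/2233 = 298677647/2233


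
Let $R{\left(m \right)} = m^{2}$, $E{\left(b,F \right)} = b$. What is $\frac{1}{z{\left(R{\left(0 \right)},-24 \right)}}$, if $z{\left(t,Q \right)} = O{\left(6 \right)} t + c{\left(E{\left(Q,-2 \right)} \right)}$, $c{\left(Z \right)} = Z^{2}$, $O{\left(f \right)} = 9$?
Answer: $\frac{1}{576} \approx 0.0017361$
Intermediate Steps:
$z{\left(t,Q \right)} = Q^{2} + 9 t$ ($z{\left(t,Q \right)} = 9 t + Q^{2} = Q^{2} + 9 t$)
$\frac{1}{z{\left(R{\left(0 \right)},-24 \right)}} = \frac{1}{\left(-24\right)^{2} + 9 \cdot 0^{2}} = \frac{1}{576 + 9 \cdot 0} = \frac{1}{576 + 0} = \frac{1}{576}$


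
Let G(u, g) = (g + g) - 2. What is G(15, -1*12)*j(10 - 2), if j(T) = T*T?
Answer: -1664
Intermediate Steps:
G(u, g) = -2 + 2*g (G(u, g) = 2*g - 2 = -2 + 2*g)
j(T) = T**2
G(15, -1*12)*j(10 - 2) = (-2 + 2*(-1*12))*(10 - 2)**2 = (-2 + 2*(-12))*8**2 = (-2 - 24)*64 = -26*64 = -1664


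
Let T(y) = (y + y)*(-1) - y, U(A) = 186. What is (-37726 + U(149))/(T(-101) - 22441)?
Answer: 18770/11069 ≈ 1.6957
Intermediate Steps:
T(y) = -3*y (T(y) = (2*y)*(-1) - y = -2*y - y = -3*y)
(-37726 + U(149))/(T(-101) - 22441) = (-37726 + 186)/(-3*(-101) - 22441) = -37540/(303 - 22441) = -37540/(-22138) = -37540*(-1/22138) = 18770/11069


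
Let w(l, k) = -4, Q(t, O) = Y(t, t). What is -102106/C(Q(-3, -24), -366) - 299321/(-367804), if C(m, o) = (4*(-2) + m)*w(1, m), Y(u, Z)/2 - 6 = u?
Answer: -2347037541/183902 ≈ -12762.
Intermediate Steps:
Y(u, Z) = 12 + 2*u
Q(t, O) = 12 + 2*t
C(m, o) = 32 - 4*m (C(m, o) = (4*(-2) + m)*(-4) = (-8 + m)*(-4) = 32 - 4*m)
-102106/C(Q(-3, -24), -366) - 299321/(-367804) = -102106/(32 - 4*(12 + 2*(-3))) - 299321/(-367804) = -102106/(32 - 4*(12 - 6)) - 299321*(-1/367804) = -102106/(32 - 4*6) + 299321/367804 = -102106/(32 - 24) + 299321/367804 = -102106/8 + 299321/367804 = -102106*1/8 + 299321/367804 = -51053/4 + 299321/367804 = -2347037541/183902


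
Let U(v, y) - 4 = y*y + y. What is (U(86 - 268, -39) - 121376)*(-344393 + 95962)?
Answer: 29784392590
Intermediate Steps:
U(v, y) = 4 + y + y² (U(v, y) = 4 + (y*y + y) = 4 + (y² + y) = 4 + (y + y²) = 4 + y + y²)
(U(86 - 268, -39) - 121376)*(-344393 + 95962) = ((4 - 39 + (-39)²) - 121376)*(-344393 + 95962) = ((4 - 39 + 1521) - 121376)*(-248431) = (1486 - 121376)*(-248431) = -119890*(-248431) = 29784392590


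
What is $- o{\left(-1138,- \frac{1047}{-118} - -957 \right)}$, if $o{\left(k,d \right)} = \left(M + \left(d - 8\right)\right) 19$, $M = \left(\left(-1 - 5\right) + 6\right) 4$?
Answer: $- \frac{2147551}{118} \approx -18200.0$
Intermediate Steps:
$M = 0$ ($M = \left(-6 + 6\right) 4 = 0 \cdot 4 = 0$)
$o{\left(k,d \right)} = -152 + 19 d$ ($o{\left(k,d \right)} = \left(0 + \left(d - 8\right)\right) 19 = \left(0 + \left(-8 + d\right)\right) 19 = \left(-8 + d\right) 19 = -152 + 19 d$)
$- o{\left(-1138,- \frac{1047}{-118} - -957 \right)} = - (-152 + 19 \left(- \frac{1047}{-118} - -957\right)) = - (-152 + 19 \left(\left(-1047\right) \left(- \frac{1}{118}\right) + 957\right)) = - (-152 + 19 \left(\frac{1047}{118} + 957\right)) = - (-152 + 19 \cdot \frac{113973}{118}) = - (-152 + \frac{2165487}{118}) = \left(-1\right) \frac{2147551}{118} = - \frac{2147551}{118}$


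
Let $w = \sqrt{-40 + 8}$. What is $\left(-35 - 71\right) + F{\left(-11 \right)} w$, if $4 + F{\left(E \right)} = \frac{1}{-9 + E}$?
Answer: $-106 - \frac{81 i \sqrt{2}}{5} \approx -106.0 - 22.91 i$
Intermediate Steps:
$w = 4 i \sqrt{2}$ ($w = \sqrt{-32} = 4 i \sqrt{2} \approx 5.6569 i$)
$F{\left(E \right)} = -4 + \frac{1}{-9 + E}$
$\left(-35 - 71\right) + F{\left(-11 \right)} w = \left(-35 - 71\right) + \frac{37 - -44}{-9 - 11} \cdot 4 i \sqrt{2} = -106 + \frac{37 + 44}{-20} \cdot 4 i \sqrt{2} = -106 + \left(- \frac{1}{20}\right) 81 \cdot 4 i \sqrt{2} = -106 - \frac{81 \cdot 4 i \sqrt{2}}{20} = -106 - \frac{81 i \sqrt{2}}{5}$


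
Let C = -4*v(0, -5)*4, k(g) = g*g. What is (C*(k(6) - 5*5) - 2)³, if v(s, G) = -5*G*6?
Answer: -18403926076808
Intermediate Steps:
k(g) = g²
v(s, G) = -30*G
C = -2400 (C = -(-120)*(-5)*4 = -4*150*4 = -600*4 = -2400)
(C*(k(6) - 5*5) - 2)³ = (-2400*(6² - 5*5) - 2)³ = (-2400*(36 - 25) - 2)³ = (-2400*11 - 2)³ = (-26400 - 2)³ = (-26402)³ = -18403926076808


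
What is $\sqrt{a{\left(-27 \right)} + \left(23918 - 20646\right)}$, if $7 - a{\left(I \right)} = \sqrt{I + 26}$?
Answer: $\sqrt{3279 - i} \approx 57.263 - 0.00873 i$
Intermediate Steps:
$a{\left(I \right)} = 7 - \sqrt{26 + I}$ ($a{\left(I \right)} = 7 - \sqrt{I + 26} = 7 - \sqrt{26 + I}$)
$\sqrt{a{\left(-27 \right)} + \left(23918 - 20646\right)} = \sqrt{\left(7 - \sqrt{26 - 27}\right) + \left(23918 - 20646\right)} = \sqrt{\left(7 - \sqrt{-1}\right) + 3272} = \sqrt{\left(7 - i\right) + 3272} = \sqrt{3279 - i}$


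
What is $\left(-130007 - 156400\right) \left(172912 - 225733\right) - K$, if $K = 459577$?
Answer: $15127844570$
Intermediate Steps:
$\left(-130007 - 156400\right) \left(172912 - 225733\right) - K = \left(-130007 - 156400\right) \left(172912 - 225733\right) - 459577 = \left(-286407\right) \left(-52821\right) - 459577 = 15128304147 - 459577 = 15127844570$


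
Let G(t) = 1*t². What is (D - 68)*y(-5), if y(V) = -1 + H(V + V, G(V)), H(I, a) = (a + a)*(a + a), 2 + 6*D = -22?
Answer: -179928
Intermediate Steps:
G(t) = t²
D = -4 (D = -⅓ + (⅙)*(-22) = -⅓ - 11/3 = -4)
H(I, a) = 4*a² (H(I, a) = (2*a)*(2*a) = 4*a²)
y(V) = -1 + 4*V⁴ (y(V) = -1 + 4*(V²)² = -1 + 4*V⁴)
(D - 68)*y(-5) = (-4 - 68)*(-1 + 4*(-5)⁴) = -72*(-1 + 4*625) = -72*(-1 + 2500) = -72*2499 = -179928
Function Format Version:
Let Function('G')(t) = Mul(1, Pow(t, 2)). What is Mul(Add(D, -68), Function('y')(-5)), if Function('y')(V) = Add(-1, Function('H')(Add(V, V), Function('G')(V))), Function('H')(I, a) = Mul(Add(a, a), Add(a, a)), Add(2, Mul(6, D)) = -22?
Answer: -179928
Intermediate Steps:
Function('G')(t) = Pow(t, 2)
D = -4 (D = Add(Rational(-1, 3), Mul(Rational(1, 6), -22)) = Add(Rational(-1, 3), Rational(-11, 3)) = -4)
Function('H')(I, a) = Mul(4, Pow(a, 2)) (Function('H')(I, a) = Mul(Mul(2, a), Mul(2, a)) = Mul(4, Pow(a, 2)))
Function('y')(V) = Add(-1, Mul(4, Pow(V, 4))) (Function('y')(V) = Add(-1, Mul(4, Pow(Pow(V, 2), 2))) = Add(-1, Mul(4, Pow(V, 4))))
Mul(Add(D, -68), Function('y')(-5)) = Mul(Add(-4, -68), Add(-1, Mul(4, Pow(-5, 4)))) = Mul(-72, Add(-1, Mul(4, 625))) = Mul(-72, Add(-1, 2500)) = Mul(-72, 2499) = -179928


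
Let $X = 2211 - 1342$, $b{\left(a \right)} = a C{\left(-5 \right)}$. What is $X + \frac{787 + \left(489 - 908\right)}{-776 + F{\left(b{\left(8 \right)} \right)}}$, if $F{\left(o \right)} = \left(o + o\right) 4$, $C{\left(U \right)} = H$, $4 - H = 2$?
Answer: $\frac{70343}{81} \approx 868.43$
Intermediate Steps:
$H = 2$ ($H = 4 - 2 = 2$)
$C{\left(U \right)} = 2$
$b{\left(a \right)} = 2 a$ ($b{\left(a \right)} = a 2 = 2 a$)
$F{\left(o \right)} = 8 o$ ($F{\left(o \right)} = 2 o 4 = 8 o$)
$X = 869$
$X + \frac{787 + \left(489 - 908\right)}{-776 + F{\left(b{\left(8 \right)} \right)}} = 869 + \frac{787 + \left(489 - 908\right)}{-776 + 8 \cdot 2 \cdot 8} = 869 + \frac{787 - 419}{-776 + 8 \cdot 16} = 869 + \frac{368}{-776 + 128} = 869 + \frac{368}{-648} = 869 + 368 \left(- \frac{1}{648}\right) = 869 - \frac{46}{81} = \frac{70343}{81}$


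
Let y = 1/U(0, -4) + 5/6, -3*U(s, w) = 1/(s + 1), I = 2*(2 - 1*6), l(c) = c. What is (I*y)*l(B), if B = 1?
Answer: 52/3 ≈ 17.333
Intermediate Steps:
I = -8 (I = 2*(2 - 6) = 2*(-4) = -8)
U(s, w) = -1/(3*(1 + s)) (U(s, w) = -1/(3*(s + 1)) = -1/(3*(1 + s)))
y = -13/6 (y = 1/(-1/(3 + 3*0)) + 5/6 = 1/(-1/(3 + 0)) + 5*(⅙) = 1/(-1/3) + ⅚ = 1/(-1*⅓) + ⅚ = 1/(-⅓) + ⅚ = 1*(-3) + ⅚ = -3 + ⅚ = -13/6 ≈ -2.1667)
(I*y)*l(B) = -8*(-13/6)*1 = (52/3)*1 = 52/3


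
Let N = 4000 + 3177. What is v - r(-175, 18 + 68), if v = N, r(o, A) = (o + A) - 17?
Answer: 7283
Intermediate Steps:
r(o, A) = -17 + A + o (r(o, A) = (A + o) - 17 = -17 + A + o)
N = 7177
v = 7177
v - r(-175, 18 + 68) = 7177 - (-17 + (18 + 68) - 175) = 7177 - (-17 + 86 - 175) = 7177 - 1*(-106) = 7177 + 106 = 7283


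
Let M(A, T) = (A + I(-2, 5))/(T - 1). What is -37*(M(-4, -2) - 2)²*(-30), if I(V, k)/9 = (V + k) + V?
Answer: 44770/3 ≈ 14923.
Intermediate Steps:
I(V, k) = 9*k + 18*V (I(V, k) = 9*((V + k) + V) = 9*(k + 2*V) = 9*k + 18*V)
M(A, T) = (9 + A)/(-1 + T) (M(A, T) = (A + (9*5 + 18*(-2)))/(T - 1) = (A + (45 - 36))/(-1 + T) = (A + 9)/(-1 + T) = (9 + A)/(-1 + T))
-37*(M(-4, -2) - 2)²*(-30) = -37*((9 - 4)/(-1 - 2) - 2)²*(-30) = -37*(5/(-3) - 2)²*(-30) = -37*(-⅓*5 - 2)²*(-30) = -37*(-5/3 - 2)²*(-30) = -37*(-11/3)²*(-30) = -37*121/9*(-30) = -4477/9*(-30) = 44770/3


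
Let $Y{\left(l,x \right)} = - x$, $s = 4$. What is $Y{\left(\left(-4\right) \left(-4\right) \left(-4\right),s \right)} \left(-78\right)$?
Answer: $312$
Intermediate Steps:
$Y{\left(\left(-4\right) \left(-4\right) \left(-4\right),s \right)} \left(-78\right) = \left(-1\right) 4 \left(-78\right) = \left(-4\right) \left(-78\right) = 312$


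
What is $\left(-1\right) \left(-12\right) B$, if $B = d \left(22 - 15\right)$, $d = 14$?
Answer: $1176$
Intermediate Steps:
$B = 98$ ($B = 14 \left(22 - 15\right) = 14 \cdot 7 = 98$)
$\left(-1\right) \left(-12\right) B = \left(-1\right) \left(-12\right) 98 = 12 \cdot 98 = 1176$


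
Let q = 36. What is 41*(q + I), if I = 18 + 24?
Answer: 3198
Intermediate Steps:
I = 42
41*(q + I) = 41*(36 + 42) = 41*78 = 3198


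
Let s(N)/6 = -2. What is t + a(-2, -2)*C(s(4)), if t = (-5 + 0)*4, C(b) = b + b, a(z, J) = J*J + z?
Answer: -68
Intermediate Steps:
a(z, J) = z + J**2 (a(z, J) = J**2 + z = z + J**2)
s(N) = -12 (s(N) = 6*(-2) = -12)
C(b) = 2*b
t = -20 (t = -5*4 = -20)
t + a(-2, -2)*C(s(4)) = -20 + (-2 + (-2)**2)*(2*(-12)) = -20 + (-2 + 4)*(-24) = -20 + 2*(-24) = -20 - 48 = -68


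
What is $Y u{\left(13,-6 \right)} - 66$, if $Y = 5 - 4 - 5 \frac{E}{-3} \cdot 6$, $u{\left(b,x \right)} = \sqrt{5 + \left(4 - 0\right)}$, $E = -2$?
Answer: $189$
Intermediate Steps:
$u{\left(b,x \right)} = 3$ ($u{\left(b,x \right)} = \sqrt{5 + \left(4 + 0\right)} = \sqrt{5 + 4} = \sqrt{9} = 3$)
$Y = 85$ ($Y = 5 - 4 - 5 \left(- \frac{2}{-3}\right) 6 = 5 - 4 - 5 \left(\left(-2\right) \left(- \frac{1}{3}\right)\right) 6 = 5 - 4 \left(-5\right) \frac{2}{3} \cdot 6 = 5 - 4 \left(\left(- \frac{10}{3}\right) 6\right) = 5 - -80 = 5 + 80 = 85$)
$Y u{\left(13,-6 \right)} - 66 = 85 \cdot 3 - 66 = 255 - 66 = 189$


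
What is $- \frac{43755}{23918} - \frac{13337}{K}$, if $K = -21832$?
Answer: $- \frac{318132397}{261088888} \approx -1.2185$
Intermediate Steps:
$- \frac{43755}{23918} - \frac{13337}{K} = - \frac{43755}{23918} - \frac{13337}{-21832} = \left(-43755\right) \frac{1}{23918} - - \frac{13337}{21832} = - \frac{43755}{23918} + \frac{13337}{21832} = - \frac{318132397}{261088888}$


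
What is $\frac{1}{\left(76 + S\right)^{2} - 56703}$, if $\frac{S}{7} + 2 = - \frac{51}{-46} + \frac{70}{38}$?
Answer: $- \frac{763876}{38095298747} \approx -2.0052 \cdot 10^{-5}$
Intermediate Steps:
$S = \frac{5817}{874}$ ($S = -14 + 7 \left(- \frac{51}{-46} + \frac{70}{38}\right) = -14 + 7 \left(\left(-51\right) \left(- \frac{1}{46}\right) + 70 \cdot \frac{1}{38}\right) = -14 + 7 \left(\frac{51}{46} + \frac{35}{19}\right) = -14 + 7 \cdot \frac{2579}{874} = -14 + \frac{18053}{874} = \frac{5817}{874} \approx 6.6556$)
$\frac{1}{\left(76 + S\right)^{2} - 56703} = \frac{1}{\left(76 + \frac{5817}{874}\right)^{2} - 56703} = \frac{1}{\left(\frac{72241}{874}\right)^{2} - 56703} = \frac{1}{\frac{5218762081}{763876} - 56703} = \frac{1}{- \frac{38095298747}{763876}} = - \frac{763876}{38095298747}$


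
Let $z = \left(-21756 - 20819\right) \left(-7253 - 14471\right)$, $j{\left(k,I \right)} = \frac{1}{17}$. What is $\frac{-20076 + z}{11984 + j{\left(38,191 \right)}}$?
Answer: $\frac{15722946808}{203729} \approx 77176.0$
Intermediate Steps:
$j{\left(k,I \right)} = \frac{1}{17}$
$z = 924899300$ ($z = \left(-42575\right) \left(-21724\right) = 924899300$)
$\frac{-20076 + z}{11984 + j{\left(38,191 \right)}} = \frac{-20076 + 924899300}{11984 + \frac{1}{17}} = \frac{924879224}{\frac{203729}{17}} = 924879224 \cdot \frac{17}{203729} = \frac{15722946808}{203729}$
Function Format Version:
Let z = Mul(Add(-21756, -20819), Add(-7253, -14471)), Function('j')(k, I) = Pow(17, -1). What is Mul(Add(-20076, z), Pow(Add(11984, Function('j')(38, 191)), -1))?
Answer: Rational(15722946808, 203729) ≈ 77176.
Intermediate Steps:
Function('j')(k, I) = Rational(1, 17)
z = 924899300 (z = Mul(-42575, -21724) = 924899300)
Mul(Add(-20076, z), Pow(Add(11984, Function('j')(38, 191)), -1)) = Mul(Add(-20076, 924899300), Pow(Add(11984, Rational(1, 17)), -1)) = Mul(924879224, Pow(Rational(203729, 17), -1)) = Mul(924879224, Rational(17, 203729)) = Rational(15722946808, 203729)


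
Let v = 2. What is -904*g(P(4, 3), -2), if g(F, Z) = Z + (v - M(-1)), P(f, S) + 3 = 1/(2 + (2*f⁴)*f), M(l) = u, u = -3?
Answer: -2712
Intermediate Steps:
M(l) = -3
P(f, S) = -3 + 1/(2 + 2*f⁵) (P(f, S) = -3 + 1/(2 + (2*f⁴)*f) = -3 + 1/(2 + 2*f⁵))
g(F, Z) = 5 + Z (g(F, Z) = Z + (2 - 1*(-3)) = Z + (2 + 3) = Z + 5 = 5 + Z)
-904*g(P(4, 3), -2) = -904*(5 - 2) = -904*3 = -2712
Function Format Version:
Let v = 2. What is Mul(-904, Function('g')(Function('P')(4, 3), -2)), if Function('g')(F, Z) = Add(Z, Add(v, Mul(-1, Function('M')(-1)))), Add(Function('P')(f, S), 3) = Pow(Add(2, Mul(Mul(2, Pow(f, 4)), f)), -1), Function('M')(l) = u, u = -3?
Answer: -2712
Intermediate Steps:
Function('M')(l) = -3
Function('P')(f, S) = Add(-3, Pow(Add(2, Mul(2, Pow(f, 5))), -1)) (Function('P')(f, S) = Add(-3, Pow(Add(2, Mul(Mul(2, Pow(f, 4)), f)), -1)) = Add(-3, Pow(Add(2, Mul(2, Pow(f, 5))), -1)))
Function('g')(F, Z) = Add(5, Z) (Function('g')(F, Z) = Add(Z, Add(2, Mul(-1, -3))) = Add(Z, Add(2, 3)) = Add(Z, 5) = Add(5, Z))
Mul(-904, Function('g')(Function('P')(4, 3), -2)) = Mul(-904, Add(5, -2)) = Mul(-904, 3) = -2712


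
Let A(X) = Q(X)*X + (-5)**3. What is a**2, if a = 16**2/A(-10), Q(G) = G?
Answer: 65536/625 ≈ 104.86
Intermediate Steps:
A(X) = -125 + X**2 (A(X) = X*X + (-5)**3 = X**2 - 125 = -125 + X**2)
a = -256/25 (a = 16**2/(-125 + (-10)**2) = 256/(-125 + 100) = 256/(-25) = 256*(-1/25) = -256/25 ≈ -10.240)
a**2 = (-256/25)**2 = 65536/625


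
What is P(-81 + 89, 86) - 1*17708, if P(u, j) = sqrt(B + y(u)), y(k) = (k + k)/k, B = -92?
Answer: -17708 + 3*I*sqrt(10) ≈ -17708.0 + 9.4868*I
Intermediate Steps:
y(k) = 2 (y(k) = (2*k)/k = 2)
P(u, j) = 3*I*sqrt(10) (P(u, j) = sqrt(-92 + 2) = sqrt(-90) = 3*I*sqrt(10))
P(-81 + 89, 86) - 1*17708 = 3*I*sqrt(10) - 1*17708 = 3*I*sqrt(10) - 17708 = -17708 + 3*I*sqrt(10)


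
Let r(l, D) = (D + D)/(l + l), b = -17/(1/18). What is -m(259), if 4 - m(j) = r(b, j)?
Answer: -1483/306 ≈ -4.8464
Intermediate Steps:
b = -306 (b = -17/1/18 = -17*18 = -306)
r(l, D) = D/l (r(l, D) = (2*D)/((2*l)) = (2*D)*(1/(2*l)) = D/l)
m(j) = 4 + j/306 (m(j) = 4 - j/(-306) = 4 - j*(-1)/306 = 4 - (-1)*j/306 = 4 + j/306)
-m(259) = -(4 + (1/306)*259) = -(4 + 259/306) = -1*1483/306 = -1483/306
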